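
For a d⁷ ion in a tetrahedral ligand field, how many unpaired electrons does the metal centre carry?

3

Tetrahedral fields are weak (Δₜ ≈ 4/9 Δₒ), so electrons fill high-spin.
Configuration: e⁴ t₂³, giving 3 unpaired electrons.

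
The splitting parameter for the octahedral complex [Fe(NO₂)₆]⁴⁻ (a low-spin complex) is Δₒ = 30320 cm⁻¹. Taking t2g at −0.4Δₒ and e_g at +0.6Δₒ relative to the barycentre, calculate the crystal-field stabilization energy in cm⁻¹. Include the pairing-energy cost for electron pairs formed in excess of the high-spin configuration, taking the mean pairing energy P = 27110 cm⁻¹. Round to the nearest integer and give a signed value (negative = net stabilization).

Each NO₂⁻ contributes -1; 6 × (-1) = -6. With overall charge -4, Fe is in the +2 oxidation state.
Fe is in group 8, so Fe²⁺ is d⁶ (8 − 2 = 6).
The d⁶ electrons fill as t2g^6 e_g^0.
The orbital stabilization is -2.4Δₒ = -2.4 × 30320 = -72768 cm⁻¹.
Relative to high-spin t2g^4 e_g^2 (1 paired), the low-spin configuration has 2 additional pairs, contributing +2 × 27110 = +54220 cm⁻¹.
Combining: -72768 + 54220 = -18548 cm⁻¹.

-18548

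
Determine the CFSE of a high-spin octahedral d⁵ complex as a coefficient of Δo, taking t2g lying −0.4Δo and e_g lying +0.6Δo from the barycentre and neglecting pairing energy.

0.0 Δo

Configuration: t2g^3 e_g^2.
CFSE = 3(-0.4Δo) + 2(0.6Δo) = -1.2Δo + 1.2Δo = 0.0Δo.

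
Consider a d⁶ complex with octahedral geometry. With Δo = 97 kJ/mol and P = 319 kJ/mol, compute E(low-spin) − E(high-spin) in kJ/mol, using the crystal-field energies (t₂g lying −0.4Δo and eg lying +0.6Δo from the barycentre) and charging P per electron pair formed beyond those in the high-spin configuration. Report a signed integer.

In the high-spin limit (t₂g⁴ eg²) the orbital term is -0.4Δo = -39 kJ/mol, with no excess pairing.
Low-spin t₂g⁶ eg⁰ gives -2.4Δo = -233 kJ/mol, but forming 2 extra pairs costs 2P = 638 kJ/mol, so E(LS) = -233 + 638 = 405 kJ/mol.
Thus E(LS) − E(HS) = 444 kJ/mol.

444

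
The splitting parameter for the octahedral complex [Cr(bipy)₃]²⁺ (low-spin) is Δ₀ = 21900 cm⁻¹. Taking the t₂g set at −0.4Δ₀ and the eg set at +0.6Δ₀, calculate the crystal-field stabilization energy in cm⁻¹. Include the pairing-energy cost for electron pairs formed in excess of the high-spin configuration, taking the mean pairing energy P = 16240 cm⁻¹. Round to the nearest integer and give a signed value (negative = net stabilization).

-18800

bipy is neutral, so the +2 overall charge sits on Cr: oxidation state +2.
Cr²⁺: group 6, so d-count = 6 − 2 = 4.
Configuration: t₂g⁴ eg⁰.
The orbital stabilization is -1.6Δ₀ = -1.6 × 21900 = -35040 cm⁻¹.
Pairing penalty: 1 pair vs 0 in the high-spin reference → 1 extra × P = 16240 cm⁻¹.
Net CFSE = -35040 + 16240 = -18800 cm⁻¹.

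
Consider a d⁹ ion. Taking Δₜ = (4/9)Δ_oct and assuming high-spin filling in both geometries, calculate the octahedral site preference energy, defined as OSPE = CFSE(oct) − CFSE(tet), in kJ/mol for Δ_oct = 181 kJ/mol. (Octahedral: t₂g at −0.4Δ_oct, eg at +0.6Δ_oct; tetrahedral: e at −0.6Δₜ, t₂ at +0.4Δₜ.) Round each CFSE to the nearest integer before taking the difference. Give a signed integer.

In an octahedral site d⁹ (HS) is t₂g⁶ eg³, giving CFSE(oct) = -0.6Δ_oct = -109 kJ/mol.
Tetrahedral: e⁴ t₂⁵, CFSE = 4(−0.6) + 5(+0.4) = -0.4Δₜ = -0.4 × (4/9) × 181 = -32 kJ/mol.
OSPE = CFSE(oct) − CFSE(tet) = -109 − (-32) = -77 kJ/mol.

-77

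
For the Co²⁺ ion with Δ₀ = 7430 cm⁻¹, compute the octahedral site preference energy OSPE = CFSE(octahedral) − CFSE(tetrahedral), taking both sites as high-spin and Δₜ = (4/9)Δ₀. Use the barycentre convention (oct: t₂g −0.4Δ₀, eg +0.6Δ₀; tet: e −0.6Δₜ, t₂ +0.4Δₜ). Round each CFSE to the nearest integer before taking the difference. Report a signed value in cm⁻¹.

Group 9 minus oxidation state +2 gives a d⁷ configuration for Co²⁺.
Octahedral high-spin t2g^5 e_g^2: CFSE = -0.8 × 7430 = -5944 cm⁻¹.
Tetrahedral e^4 t2^3 gives -1.2Δₜ = -1.2 × (4/9) × 7430 = -3963 cm⁻¹.
OSPE = CFSE(oct) − CFSE(tet) = -5944 − (-3963) = -1981 cm⁻¹.

-1981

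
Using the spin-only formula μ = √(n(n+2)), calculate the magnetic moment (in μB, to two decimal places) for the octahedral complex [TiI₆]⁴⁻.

2.83 μB

Each I⁻ contributes -1; 6 × (-1) = -6. With overall charge -4, Ti is in the +2 oxidation state.
Ti sits in group 4; removing 2 electrons leaves Ti²⁺ with 4 − 2 = 2 d electrons.
Configuration: t2g^2 e_g^0 → 2 unpaired electrons.
μ(spin-only) = √[2(2+2)] = √8 ≈ 2.83 μB.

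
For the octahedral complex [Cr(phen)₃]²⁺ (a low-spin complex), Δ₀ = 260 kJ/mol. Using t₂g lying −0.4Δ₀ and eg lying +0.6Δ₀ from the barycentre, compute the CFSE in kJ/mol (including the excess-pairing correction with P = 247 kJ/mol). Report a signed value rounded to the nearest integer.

phen is neutral, so the +2 overall charge sits on Cr: oxidation state +2.
Cr sits in group 6; removing 2 electrons leaves Cr²⁺ with 6 − 2 = 4 d electrons.
Configuration: t₂g⁴ eg⁰.
CFSE(orbital) = 4×(-0.4Δ₀) + 0×(0.6Δ₀) = -1.6Δ₀; with Δ₀ = 260 kJ/mol that is -416 kJ/mol.
Relative to high-spin t₂g³ eg¹ (0 paired), the low-spin configuration has 1 additional pair, contributing +1 × 247 = +247 kJ/mol.
Overall CFSE = -416 + 247 = -169 kJ/mol.

-169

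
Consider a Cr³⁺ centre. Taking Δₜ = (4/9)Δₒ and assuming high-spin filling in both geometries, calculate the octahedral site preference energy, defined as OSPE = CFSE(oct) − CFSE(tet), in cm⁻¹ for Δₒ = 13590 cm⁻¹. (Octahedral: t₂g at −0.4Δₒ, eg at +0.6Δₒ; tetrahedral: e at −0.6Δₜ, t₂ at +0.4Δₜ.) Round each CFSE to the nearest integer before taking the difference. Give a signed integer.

-11476

Group 6 minus oxidation state +3 gives a d³ configuration for Cr³⁺.
In an octahedral site d³ (HS) is t2g^3 e_g^0, giving CFSE(oct) = -1.2Δₒ = -16308 cm⁻¹.
Tetrahedral e^2 t2^1 gives -0.8Δₜ = -0.8 × (4/9) × 13590 = -4832 cm⁻¹.
Subtracting, OSPE = -16308 − (-4832) = -11476 cm⁻¹.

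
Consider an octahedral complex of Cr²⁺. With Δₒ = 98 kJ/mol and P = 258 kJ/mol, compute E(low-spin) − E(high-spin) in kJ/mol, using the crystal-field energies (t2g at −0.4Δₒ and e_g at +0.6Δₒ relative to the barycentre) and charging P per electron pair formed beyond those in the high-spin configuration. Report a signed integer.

160

Cr sits in group 6; removing 2 electrons leaves Cr²⁺ with 6 − 2 = 4 d electrons.
High-spin d⁴ fills as t2g^3 e_g^1 with CFSE 3(−0.4) + 1(+0.6) = -0.6Δₒ = -59 kJ/mol.
Low-spin t2g^4 e_g^0 gives -1.6Δₒ = -157 kJ/mol, but forming 1 extra pair costs 1P = 258 kJ/mol, so E(LS) = -157 + 258 = 101 kJ/mol.
Thus E(LS) − E(HS) = 160 kJ/mol.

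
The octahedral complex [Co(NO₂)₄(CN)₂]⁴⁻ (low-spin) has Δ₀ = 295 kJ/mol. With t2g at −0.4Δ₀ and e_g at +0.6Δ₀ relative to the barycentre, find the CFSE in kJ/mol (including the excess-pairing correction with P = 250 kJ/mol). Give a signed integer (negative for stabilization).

Ligand charges: 4×(-1) from NO₂⁻ and 2×(-1) from CN⁻ sum to -6; with overall charge -4, Co is +2.
Co is in group 9, so Co²⁺ is d⁷ (9 − 2 = 7).
The d⁷ electrons fill as t2g^6 e_g^1.
The orbital stabilization is -1.8Δ₀ = -1.8 × 295 = -531 kJ/mol.
Pairing penalty: 3 pairs vs 2 in the high-spin reference → 1 extra × P = 250 kJ/mol.
Overall CFSE = -531 + 250 = -281 kJ/mol.

-281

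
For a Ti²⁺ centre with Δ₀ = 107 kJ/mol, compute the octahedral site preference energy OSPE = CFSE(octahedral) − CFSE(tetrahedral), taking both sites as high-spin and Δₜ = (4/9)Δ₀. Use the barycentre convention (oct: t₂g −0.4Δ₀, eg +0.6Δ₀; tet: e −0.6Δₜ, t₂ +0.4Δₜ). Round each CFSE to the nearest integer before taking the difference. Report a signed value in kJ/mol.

Ti²⁺: group 4, so d-count = 4 − 2 = 2.
In an octahedral site d² (HS) is t2g^2 e_g^0, giving CFSE(oct) = -0.8Δ₀ = -86 kJ/mol.
In a tetrahedral site the filling is e^2 t2^0: CFSE(tet) = -1.2Δₜ = -1.2 × (4/9)(107) = -57 kJ/mol.
OSPE = -86 − (-57) = -29 kJ/mol.

-29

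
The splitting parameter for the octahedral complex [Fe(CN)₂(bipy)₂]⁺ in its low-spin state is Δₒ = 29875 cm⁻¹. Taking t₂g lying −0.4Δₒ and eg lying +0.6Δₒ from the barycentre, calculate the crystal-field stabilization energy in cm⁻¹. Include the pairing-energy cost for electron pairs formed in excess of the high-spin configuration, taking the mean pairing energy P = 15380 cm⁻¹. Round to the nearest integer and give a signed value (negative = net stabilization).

-28990

Ligand charges: 2×(-1) from CN⁻ and 2×(+0) from bipy sum to -2; with overall charge +1, Fe is +3.
Fe is in group 8, so Fe³⁺ is d⁵ (8 − 3 = 5).
Configuration: t₂g⁵ eg⁰.
The orbital stabilization is -2.0Δₒ = -2.0 × 29875 = -59750 cm⁻¹.
High-spin d⁵ would be t₂g³ eg² with 0 pairs; low-spin has 2, so 2 excess pairs cost +2P = +30760 cm⁻¹.
Combining: -59750 + 30760 = -28990 cm⁻¹.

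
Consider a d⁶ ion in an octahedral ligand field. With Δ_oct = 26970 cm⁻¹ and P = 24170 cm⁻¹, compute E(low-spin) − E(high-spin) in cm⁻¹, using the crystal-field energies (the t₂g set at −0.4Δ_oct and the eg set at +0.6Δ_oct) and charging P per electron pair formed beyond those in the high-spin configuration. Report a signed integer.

-5600

In the high-spin limit (t₂g⁴ eg²) the orbital term is -0.4Δ_oct = -10788 cm⁻¹, with no excess pairing.
Low-spin: t₂g⁶ eg⁰, orbital CFSE = -2.4Δ_oct = -64728 cm⁻¹; plus 2 excess pairs × P = +48340 cm⁻¹; total -16388 cm⁻¹.
The difference is -16388 − (-10788) = -5600 cm⁻¹, so low-spin lies lower.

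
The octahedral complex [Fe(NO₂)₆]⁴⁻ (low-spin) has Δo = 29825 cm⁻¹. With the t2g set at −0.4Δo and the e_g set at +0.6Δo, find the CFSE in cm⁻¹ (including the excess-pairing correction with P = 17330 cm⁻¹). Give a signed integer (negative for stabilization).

-36920

Each NO₂⁻ contributes -1; 6 × (-1) = -6. With overall charge -4, Fe is in the +2 oxidation state.
Fe sits in group 8; removing 2 electrons leaves Fe²⁺ with 8 − 2 = 6 d electrons.
The d⁶ electrons fill as t2g^6 e_g^0.
Orbital CFSE = 6(-0.4) + 0(0.6) = -2.4Δo = -2.4 × 29825 = -71580 cm⁻¹.
Relative to high-spin t2g^4 e_g^2 (1 paired), the low-spin configuration has 2 additional pairs, contributing +2 × 17330 = +34660 cm⁻¹.
Net CFSE = -71580 + 34660 = -36920 cm⁻¹.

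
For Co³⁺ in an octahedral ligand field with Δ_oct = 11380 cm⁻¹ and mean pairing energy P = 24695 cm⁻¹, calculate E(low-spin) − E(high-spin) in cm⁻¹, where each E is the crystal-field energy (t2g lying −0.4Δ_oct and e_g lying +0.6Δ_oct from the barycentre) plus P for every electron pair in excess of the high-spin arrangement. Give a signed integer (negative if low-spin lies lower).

Co³⁺: group 9, so d-count = 9 − 3 = 6.
High-spin d⁶ fills as t2g^4 e_g^2 with CFSE 4(−0.4) + 2(+0.6) = -0.4Δ_oct = -4552 cm⁻¹.
For low-spin the configuration is t2g^6 e_g^0: orbital energy -2.4 × 11380 = -27312 cm⁻¹, and 2 additional pairs relative to high-spin add 49390 cm⁻¹, giving 22078 cm⁻¹.
The difference is 22078 − (-4552) = 26630 cm⁻¹, so high-spin lies lower.

26630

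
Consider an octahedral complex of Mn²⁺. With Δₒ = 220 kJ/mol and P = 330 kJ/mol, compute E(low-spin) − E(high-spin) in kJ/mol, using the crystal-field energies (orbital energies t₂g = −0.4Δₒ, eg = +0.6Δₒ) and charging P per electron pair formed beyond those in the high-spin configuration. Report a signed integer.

220

Mn²⁺: group 7, so d-count = 7 − 2 = 5.
High-spin: t₂g³ eg², CFSE = 0.0Δₒ = 0 kJ/mol.
Low-spin: t₂g⁵ eg⁰, orbital CFSE = -2.0Δₒ = -440 kJ/mol; plus 2 excess pairs × P = +660 kJ/mol; total 220 kJ/mol.
Thus E(LS) − E(HS) = 220 kJ/mol.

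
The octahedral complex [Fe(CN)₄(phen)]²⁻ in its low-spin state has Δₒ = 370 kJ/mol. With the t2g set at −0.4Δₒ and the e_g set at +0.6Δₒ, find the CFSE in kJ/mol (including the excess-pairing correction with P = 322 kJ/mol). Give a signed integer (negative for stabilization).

-244

Ligand charges: 4×(-1) from CN⁻ and 1×(+0) from phen sum to -4; with overall charge -2, Fe is +2.
Fe sits in group 8; removing 2 electrons leaves Fe²⁺ with 8 − 2 = 6 d electrons.
Configuration: t2g^6 e_g^0.
The orbital stabilization is -2.4Δₒ = -2.4 × 370 = -888 kJ/mol.
High-spin d⁶ would be t2g^4 e_g^2 with 1 pair; low-spin has 3, so 2 excess pairs cost +2P = +644 kJ/mol.
Net CFSE = -888 + 644 = -244 kJ/mol.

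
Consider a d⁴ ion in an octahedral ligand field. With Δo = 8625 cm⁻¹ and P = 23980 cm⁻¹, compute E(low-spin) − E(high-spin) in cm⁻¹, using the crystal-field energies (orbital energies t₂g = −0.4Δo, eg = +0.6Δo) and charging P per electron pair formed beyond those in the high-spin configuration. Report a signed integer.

High-spin d⁴ fills as t₂g³ eg¹ with CFSE 3(−0.4) + 1(+0.6) = -0.6Δo = -5175 cm⁻¹.
For low-spin the configuration is t₂g⁴ eg⁰: orbital energy -1.6 × 8625 = -13800 cm⁻¹, and 1 additional pair relative to high-spin adds 23980 cm⁻¹, giving 10180 cm⁻¹.
E(LS) − E(HS) = 10180 − (-5175) = 15355 cm⁻¹.

15355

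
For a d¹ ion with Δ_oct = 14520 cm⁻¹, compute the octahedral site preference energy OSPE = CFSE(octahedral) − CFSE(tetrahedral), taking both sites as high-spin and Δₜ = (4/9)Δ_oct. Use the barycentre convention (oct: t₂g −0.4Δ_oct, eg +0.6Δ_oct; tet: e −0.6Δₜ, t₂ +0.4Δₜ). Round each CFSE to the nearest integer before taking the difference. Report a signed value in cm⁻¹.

-1936

Octahedral high-spin t₂g¹ eg⁰: CFSE = -0.4 × 14520 = -5808 cm⁻¹.
In a tetrahedral site the filling is e¹ t₂⁰: CFSE(tet) = -0.6Δₜ = -0.6 × (4/9)(14520) = -3872 cm⁻¹.
Subtracting, OSPE = -5808 − (-3872) = -1936 cm⁻¹.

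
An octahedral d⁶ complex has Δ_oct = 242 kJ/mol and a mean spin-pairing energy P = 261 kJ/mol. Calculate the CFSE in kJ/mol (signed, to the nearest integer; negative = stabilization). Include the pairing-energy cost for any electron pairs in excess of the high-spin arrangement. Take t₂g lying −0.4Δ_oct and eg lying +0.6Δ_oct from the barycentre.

-97

Here Δ_oct < P (242 < 261), so the high-spin state is favoured.
Filling d⁶ accordingly: t₂g⁴ eg².
Orbital CFSE = -0.4Δ_oct = -0.4 × 242 = -97 kJ/mol.
High-spin has no excess pairs, so no pairing correction applies.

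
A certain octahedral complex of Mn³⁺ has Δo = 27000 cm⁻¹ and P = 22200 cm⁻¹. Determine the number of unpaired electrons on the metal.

Mn sits in group 7; removing 3 electrons leaves Mn³⁺ with 7 − 3 = 4 d electrons.
Here Δo > P (27000 > 22200), so the low-spin state is favoured.
That gives t₂g⁴ eg⁰.
Unpaired electrons: 2.

2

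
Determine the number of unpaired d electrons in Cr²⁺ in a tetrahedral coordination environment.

4

Cr²⁺: group 6, so d-count = 6 − 2 = 4.
With tetrahedral geometry the complex is necessarily high-spin.
Configuration: e² t₂², giving 4 unpaired electrons.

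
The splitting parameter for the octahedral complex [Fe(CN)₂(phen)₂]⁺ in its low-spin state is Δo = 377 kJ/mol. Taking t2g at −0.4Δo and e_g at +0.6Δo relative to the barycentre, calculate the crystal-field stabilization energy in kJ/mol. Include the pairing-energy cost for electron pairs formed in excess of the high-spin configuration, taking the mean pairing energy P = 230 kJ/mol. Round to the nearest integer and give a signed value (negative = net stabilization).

-294

Ligand charges: 2×(-1) from CN⁻ and 2×(+0) from phen sum to -2; with overall charge +1, Fe is +3.
Fe sits in group 8; removing 3 electrons leaves Fe³⁺ with 8 − 3 = 5 d electrons.
The d⁵ electrons fill as t2g^5 e_g^0.
Orbital CFSE = 5(-0.4) + 0(0.6) = -2.0Δo = -2.0 × 377 = -754 kJ/mol.
High-spin d⁵ would be t2g^3 e_g^2 with 0 pairs; low-spin has 2, so 2 excess pairs cost +2P = +460 kJ/mol.
Combining: -754 + 460 = -294 kJ/mol.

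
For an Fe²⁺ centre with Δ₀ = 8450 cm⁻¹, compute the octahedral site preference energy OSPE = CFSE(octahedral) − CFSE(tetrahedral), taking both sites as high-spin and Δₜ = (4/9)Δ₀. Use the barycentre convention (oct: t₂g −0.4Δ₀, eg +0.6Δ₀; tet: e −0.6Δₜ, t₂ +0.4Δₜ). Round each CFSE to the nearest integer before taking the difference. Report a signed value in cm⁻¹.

-1127

Fe sits in group 8; removing 2 electrons leaves Fe²⁺ with 8 − 2 = 6 d electrons.
Octahedral high-spin t2g^4 e_g^2: CFSE = -0.4 × 8450 = -3380 cm⁻¹.
In a tetrahedral site the filling is e^3 t2^3: CFSE(tet) = -0.6Δₜ = -0.6 × (4/9)(8450) = -2253 cm⁻¹.
Subtracting, OSPE = -3380 − (-2253) = -1127 cm⁻¹.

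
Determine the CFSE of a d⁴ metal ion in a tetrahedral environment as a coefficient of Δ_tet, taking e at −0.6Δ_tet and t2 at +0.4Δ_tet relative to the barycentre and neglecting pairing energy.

-0.4 Δ_tet

Tetrahedral fields are weak (Δₜ ≈ 4/9 Δₒ), so electrons fill high-spin.
Configuration: e^2 t2^2.
CFSE = 2(-0.6Δ_tet) + 2(0.4Δ_tet) = -1.2Δ_tet + 0.8Δ_tet = -0.4Δ_tet.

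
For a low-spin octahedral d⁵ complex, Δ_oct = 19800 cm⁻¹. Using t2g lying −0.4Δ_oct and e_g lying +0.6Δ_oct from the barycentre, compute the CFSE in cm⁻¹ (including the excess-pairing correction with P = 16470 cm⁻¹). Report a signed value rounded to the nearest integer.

-6660

The d⁵ electrons fill as t2g^5 e_g^0.
Orbital CFSE = 5(-0.4) + 0(0.6) = -2.0Δ_oct = -2.0 × 19800 = -39600 cm⁻¹.
High-spin d⁵ would be t2g^3 e_g^2 with 0 pairs; low-spin has 2, so 2 excess pairs cost +2P = +32940 cm⁻¹.
Overall CFSE = -39600 + 32940 = -6660 cm⁻¹.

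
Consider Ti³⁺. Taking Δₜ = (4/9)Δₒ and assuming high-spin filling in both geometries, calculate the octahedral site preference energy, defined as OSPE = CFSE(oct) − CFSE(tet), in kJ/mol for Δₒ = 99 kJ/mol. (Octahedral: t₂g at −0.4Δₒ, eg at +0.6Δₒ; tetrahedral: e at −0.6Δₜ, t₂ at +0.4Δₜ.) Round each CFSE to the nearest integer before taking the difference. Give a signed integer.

Ti is in group 4, so Ti³⁺ is d¹ (4 − 3 = 1).
Octahedral high-spin t2g^1 e_g^0: CFSE = -0.4 × 99 = -40 kJ/mol.
Tetrahedral e^1 t2^0 gives -0.6Δₜ = -0.6 × (4/9) × 99 = -26 kJ/mol.
OSPE = CFSE(oct) − CFSE(tet) = -40 − (-26) = -14 kJ/mol.

-14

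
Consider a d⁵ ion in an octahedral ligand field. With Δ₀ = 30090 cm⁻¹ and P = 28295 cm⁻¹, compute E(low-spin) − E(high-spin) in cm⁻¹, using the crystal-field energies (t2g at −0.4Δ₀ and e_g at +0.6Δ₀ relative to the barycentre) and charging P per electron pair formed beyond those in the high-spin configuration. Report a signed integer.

-3590

In the high-spin limit (t2g^3 e_g^2) the orbital term is 0.0Δ₀ = 0 cm⁻¹, with no excess pairing.
Low-spin: t2g^5 e_g^0, orbital CFSE = -2.0Δ₀ = -60180 cm⁻¹; plus 2 excess pairs × P = +56590 cm⁻¹; total -3590 cm⁻¹.
The difference is -3590 − (0) = -3590 cm⁻¹, so low-spin lies lower.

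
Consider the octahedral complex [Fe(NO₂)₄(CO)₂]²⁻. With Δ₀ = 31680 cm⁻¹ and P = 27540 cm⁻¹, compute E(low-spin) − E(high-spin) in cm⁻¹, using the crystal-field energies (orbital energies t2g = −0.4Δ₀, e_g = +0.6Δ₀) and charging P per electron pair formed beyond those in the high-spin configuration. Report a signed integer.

Ligand charges: 4×(-1) from NO₂⁻ and 2×(+0) from CO sum to -4; with overall charge -2, Fe is +2.
Fe²⁺: group 8, so d-count = 8 − 2 = 6.
In the high-spin limit (t2g^4 e_g^2) the orbital term is -0.4Δ₀ = -12672 cm⁻¹, with no excess pairing.
Low-spin: t2g^6 e_g^0, orbital CFSE = -2.4Δ₀ = -76032 cm⁻¹; plus 2 excess pairs × P = +55080 cm⁻¹; total -20952 cm⁻¹.
The difference is -20952 − (-12672) = -8280 cm⁻¹, so low-spin lies lower.

-8280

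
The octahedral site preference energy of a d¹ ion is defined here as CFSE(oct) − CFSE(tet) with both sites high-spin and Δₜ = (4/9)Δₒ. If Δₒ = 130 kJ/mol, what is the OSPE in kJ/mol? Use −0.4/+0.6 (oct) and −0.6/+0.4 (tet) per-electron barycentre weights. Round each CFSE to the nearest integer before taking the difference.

-17

Octahedral (high-spin): t2g^1 e_g^0, CFSE = 1(−0.4) + 0(+0.6) = -0.4Δₒ = -0.4 × 130 = -52 kJ/mol.
Tetrahedral e^1 t2^0 gives -0.6Δₜ = -0.6 × (4/9) × 130 = -35 kJ/mol.
OSPE = CFSE(oct) − CFSE(tet) = -52 − (-35) = -17 kJ/mol.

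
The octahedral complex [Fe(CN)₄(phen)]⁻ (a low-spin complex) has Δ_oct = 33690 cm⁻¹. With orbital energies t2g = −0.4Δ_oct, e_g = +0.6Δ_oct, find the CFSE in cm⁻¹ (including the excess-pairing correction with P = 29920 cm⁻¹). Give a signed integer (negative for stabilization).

-7540

Ligand charges: 4×(-1) from CN⁻ and 1×(+0) from phen sum to -4; with overall charge -1, Fe is +3.
Group 8 minus oxidation state +3 gives a d⁵ configuration for Fe³⁺.
Configuration: t2g^5 e_g^0.
CFSE(orbital) = 5×(-0.4Δ_oct) + 0×(0.6Δ_oct) = -2.0Δ_oct; with Δ_oct = 33690 cm⁻¹ that is -67380 cm⁻¹.
Pairing penalty: 2 pairs vs 0 in the high-spin reference → 2 extra × P = 59840 cm⁻¹.
Overall CFSE = -67380 + 59840 = -7540 cm⁻¹.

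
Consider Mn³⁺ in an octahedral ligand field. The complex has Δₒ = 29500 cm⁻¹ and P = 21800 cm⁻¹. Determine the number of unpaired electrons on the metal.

Mn is in group 7, so Mn³⁺ is d⁴ (7 − 3 = 4).
With Δₒ > P the complex is low-spin.
Filling d⁴ accordingly: t₂g⁴ eg⁰.
Unpaired electrons: 2.

2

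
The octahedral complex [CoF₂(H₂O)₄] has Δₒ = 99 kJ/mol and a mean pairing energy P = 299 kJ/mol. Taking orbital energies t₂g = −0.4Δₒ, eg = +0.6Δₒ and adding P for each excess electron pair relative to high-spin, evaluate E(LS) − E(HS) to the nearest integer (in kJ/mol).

Ligand charges: 2×(-1) from F⁻ and 4×(+0) from H₂O sum to -2; with overall charge +0, Co is +2.
Co sits in group 9; removing 2 electrons leaves Co²⁺ with 9 − 2 = 7 d electrons.
In the high-spin limit (t₂g⁵ eg²) the orbital term is -0.8Δₒ = -79 kJ/mol, with no excess pairing.
Low-spin t₂g⁶ eg¹ gives -1.8Δₒ = -178 kJ/mol, but forming 1 extra pair costs 1P = 299 kJ/mol, so E(LS) = -178 + 299 = 121 kJ/mol.
The difference is 121 − (-79) = 200 kJ/mol, so high-spin lies lower.

200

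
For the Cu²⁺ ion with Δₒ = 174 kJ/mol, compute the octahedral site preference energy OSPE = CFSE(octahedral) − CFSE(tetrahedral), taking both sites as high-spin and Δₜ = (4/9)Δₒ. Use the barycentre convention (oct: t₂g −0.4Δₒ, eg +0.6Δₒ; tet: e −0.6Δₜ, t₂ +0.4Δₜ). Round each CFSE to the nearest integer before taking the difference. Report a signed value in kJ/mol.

Group 11 minus oxidation state +2 gives a d⁹ configuration for Cu²⁺.
Octahedral (high-spin): t2g^6 e_g^3, CFSE = 6(−0.4) + 3(+0.6) = -0.6Δₒ = -0.6 × 174 = -104 kJ/mol.
Tetrahedral: e^4 t2^5, CFSE = 4(−0.6) + 5(+0.4) = -0.4Δₜ = -0.4 × (4/9) × 174 = -31 kJ/mol.
OSPE = CFSE(oct) − CFSE(tet) = -104 − (-31) = -73 kJ/mol.

-73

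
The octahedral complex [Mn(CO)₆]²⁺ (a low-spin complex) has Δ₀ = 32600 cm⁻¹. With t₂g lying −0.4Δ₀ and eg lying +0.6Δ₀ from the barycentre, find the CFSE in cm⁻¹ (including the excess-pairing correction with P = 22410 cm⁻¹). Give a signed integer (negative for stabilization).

CO is neutral, so the +2 overall charge sits on Mn: oxidation state +2.
Mn²⁺: group 7, so d-count = 7 − 2 = 5.
Electron filling gives t₂g⁵ eg⁰.
Orbital CFSE = 5(-0.4) + 0(0.6) = -2.0Δ₀ = -2.0 × 32600 = -65200 cm⁻¹.
Pairing penalty: 2 pairs vs 0 in the high-spin reference → 2 extra × P = 44820 cm⁻¹.
Net CFSE = -65200 + 44820 = -20380 cm⁻¹.

-20380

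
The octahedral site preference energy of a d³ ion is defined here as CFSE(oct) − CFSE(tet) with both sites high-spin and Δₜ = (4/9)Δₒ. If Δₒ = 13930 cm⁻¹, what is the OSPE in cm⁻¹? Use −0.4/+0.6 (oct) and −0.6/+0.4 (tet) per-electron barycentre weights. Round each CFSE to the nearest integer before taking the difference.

-11763

Octahedral high-spin t₂g³ eg⁰: CFSE = -1.2 × 13930 = -16716 cm⁻¹.
In a tetrahedral site the filling is e² t₂¹: CFSE(tet) = -0.8Δₜ = -0.8 × (4/9)(13930) = -4953 cm⁻¹.
OSPE = CFSE(oct) − CFSE(tet) = -16716 − (-4953) = -11763 cm⁻¹.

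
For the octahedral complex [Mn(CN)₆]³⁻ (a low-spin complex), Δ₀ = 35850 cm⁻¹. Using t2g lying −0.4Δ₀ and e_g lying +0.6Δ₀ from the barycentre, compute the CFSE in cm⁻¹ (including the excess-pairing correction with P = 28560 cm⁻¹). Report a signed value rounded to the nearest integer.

-28800

Each CN⁻ contributes -1; 6 × (-1) = -6. With overall charge -3, Mn is in the +3 oxidation state.
Mn is in group 7, so Mn³⁺ is d⁴ (7 − 3 = 4).
Configuration: t2g^4 e_g^0.
Orbital CFSE = 4(-0.4) + 0(0.6) = -1.6Δ₀ = -1.6 × 35850 = -57360 cm⁻¹.
Relative to high-spin t2g^3 e_g^1 (0 paired), the low-spin configuration has 1 additional pair, contributing +1 × 28560 = +28560 cm⁻¹.
Overall CFSE = -57360 + 28560 = -28800 cm⁻¹.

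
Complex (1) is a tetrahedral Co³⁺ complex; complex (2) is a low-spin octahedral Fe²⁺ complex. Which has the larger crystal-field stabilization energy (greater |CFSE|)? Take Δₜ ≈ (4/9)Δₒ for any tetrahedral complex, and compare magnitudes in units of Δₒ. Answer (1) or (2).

(2)

(1): Group 9 minus oxidation state +3 gives a d⁶ configuration for Co³⁺; Tetrahedral splitting is small, so the complex is high-spin; e³ t₂³, CFSE = -0.6Δₜ ≈ -0.27Δₒ.
(2): Fe²⁺: group 8, so d-count = 8 − 2 = 6; t₂g⁶ eg⁰, CFSE = -2.4Δₒ.
So (2) has the larger |CFSE|.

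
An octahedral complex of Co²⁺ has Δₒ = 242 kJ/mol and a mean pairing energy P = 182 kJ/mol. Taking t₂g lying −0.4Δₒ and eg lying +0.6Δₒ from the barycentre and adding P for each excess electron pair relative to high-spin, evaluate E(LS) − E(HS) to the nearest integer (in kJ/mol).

-60

Co sits in group 9; removing 2 electrons leaves Co²⁺ with 9 − 2 = 7 d electrons.
High-spin: t₂g⁵ eg², CFSE = -0.8Δₒ = -194 kJ/mol.
Low-spin: t₂g⁶ eg¹, orbital CFSE = -1.8Δₒ = -436 kJ/mol; plus 1 excess pair × P = +182 kJ/mol; total -254 kJ/mol.
E(LS) − E(HS) = -254 − (-194) = -60 kJ/mol.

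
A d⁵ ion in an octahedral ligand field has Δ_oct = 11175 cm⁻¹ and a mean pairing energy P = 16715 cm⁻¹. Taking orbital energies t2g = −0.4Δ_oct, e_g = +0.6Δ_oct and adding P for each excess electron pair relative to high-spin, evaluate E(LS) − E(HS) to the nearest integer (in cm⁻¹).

High-spin: t2g^3 e_g^2, CFSE = 0.0Δ_oct = 0 cm⁻¹.
For low-spin the configuration is t2g^5 e_g^0: orbital energy -2.0 × 11175 = -22350 cm⁻¹, and 2 additional pairs relative to high-spin add 33430 cm⁻¹, giving 11080 cm⁻¹.
E(LS) − E(HS) = 11080 − (0) = 11080 cm⁻¹.

11080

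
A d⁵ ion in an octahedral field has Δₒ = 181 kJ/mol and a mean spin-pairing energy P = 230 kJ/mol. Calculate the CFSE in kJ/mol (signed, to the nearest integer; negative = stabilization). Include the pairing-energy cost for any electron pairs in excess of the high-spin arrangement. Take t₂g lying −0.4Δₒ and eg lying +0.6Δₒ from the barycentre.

Δₒ < P, so pairing is avoided: the ground state is high-spin.
Configuration: t₂g³ eg².
Orbital CFSE = 0.0Δₒ = 0.0 × 181 = 0 kJ/mol.
High-spin has no excess pairs, so no pairing correction applies.

0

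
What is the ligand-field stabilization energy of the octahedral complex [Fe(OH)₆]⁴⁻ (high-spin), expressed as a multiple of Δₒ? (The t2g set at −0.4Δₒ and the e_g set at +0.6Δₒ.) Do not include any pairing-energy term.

Each OH⁻ contributes -1; 6 × (-1) = -6. With overall charge -4, Fe is in the +2 oxidation state.
Fe²⁺: group 8, so d-count = 8 − 2 = 6.
Configuration: t2g^4 e_g^2.
CFSE = 4(-0.4Δₒ) + 2(0.6Δₒ) = -1.6Δₒ + 1.2Δₒ = -0.4Δₒ.

-0.4 Δₒ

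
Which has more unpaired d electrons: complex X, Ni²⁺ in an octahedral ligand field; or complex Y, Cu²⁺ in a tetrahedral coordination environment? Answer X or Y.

X: Ni is in group 10, so Ni²⁺ is d⁸ (10 − 2 = 8); t2g^6 e_g^2 → 2 unpaired.
Y: Cu is in group 11, so Cu²⁺ is d⁹ (11 − 2 = 9); Tetrahedral fields are weak (Δₜ ≈ 4/9 Δₒ), so electrons fill high-spin; e^4 t2^5 → 1 unpaired.
So X has more unpaired electrons.

X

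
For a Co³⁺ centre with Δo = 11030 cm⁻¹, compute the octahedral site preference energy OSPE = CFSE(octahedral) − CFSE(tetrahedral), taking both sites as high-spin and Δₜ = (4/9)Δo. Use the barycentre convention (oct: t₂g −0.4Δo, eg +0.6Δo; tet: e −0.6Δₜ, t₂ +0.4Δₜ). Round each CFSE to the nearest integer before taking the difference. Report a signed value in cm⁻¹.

-1471

Group 9 minus oxidation state +3 gives a d⁶ configuration for Co³⁺.
Octahedral high-spin t₂g⁴ eg²: CFSE = -0.4 × 11030 = -4412 cm⁻¹.
In a tetrahedral site the filling is e³ t₂³: CFSE(tet) = -0.6Δₜ = -0.6 × (4/9)(11030) = -2941 cm⁻¹.
OSPE = CFSE(oct) − CFSE(tet) = -4412 − (-2941) = -1471 cm⁻¹.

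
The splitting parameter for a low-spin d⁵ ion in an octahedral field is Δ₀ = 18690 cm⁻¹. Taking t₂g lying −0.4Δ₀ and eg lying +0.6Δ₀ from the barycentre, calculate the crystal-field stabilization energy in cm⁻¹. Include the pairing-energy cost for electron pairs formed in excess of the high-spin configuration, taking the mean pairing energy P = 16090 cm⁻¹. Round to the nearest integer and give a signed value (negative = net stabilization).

-5200

The d⁵ electrons fill as t₂g⁵ eg⁰.
Orbital CFSE = 5(-0.4) + 0(0.6) = -2.0Δ₀ = -2.0 × 18690 = -37380 cm⁻¹.
Relative to high-spin t₂g³ eg² (0 paired), the low-spin configuration has 2 additional pairs, contributing +2 × 16090 = +32180 cm⁻¹.
Combining: -37380 + 32180 = -5200 cm⁻¹.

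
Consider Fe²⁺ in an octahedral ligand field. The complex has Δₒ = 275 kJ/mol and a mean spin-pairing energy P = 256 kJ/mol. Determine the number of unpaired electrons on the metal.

Fe is in group 8, so Fe²⁺ is d⁶ (8 − 2 = 6).
Here Δₒ > P (275 > 256), so the low-spin state is favoured.
Configuration: t2g^6 e_g^0.
Unpaired electrons: 0.

0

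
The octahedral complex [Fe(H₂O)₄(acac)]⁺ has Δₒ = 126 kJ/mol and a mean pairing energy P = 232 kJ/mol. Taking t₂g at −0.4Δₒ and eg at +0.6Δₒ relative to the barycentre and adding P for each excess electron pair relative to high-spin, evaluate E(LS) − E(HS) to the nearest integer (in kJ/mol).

212

Ligand charges: 4×(+0) from H₂O and 1×(-1) from acac⁻ sum to -1; with overall charge +1, Fe is +2.
Fe sits in group 8; removing 2 electrons leaves Fe²⁺ with 8 − 2 = 6 d electrons.
High-spin: t₂g⁴ eg², CFSE = -0.4Δₒ = -50 kJ/mol.
For low-spin the configuration is t₂g⁶ eg⁰: orbital energy -2.4 × 126 = -302 kJ/mol, and 2 additional pairs relative to high-spin add 464 kJ/mol, giving 162 kJ/mol.
E(LS) − E(HS) = 162 − (-50) = 212 kJ/mol.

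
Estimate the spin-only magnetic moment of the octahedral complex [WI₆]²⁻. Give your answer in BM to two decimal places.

2.83 BM

Each I⁻ contributes -1; 6 × (-1) = -6. With overall charge -2, W is in the +4 oxidation state.
W is in group 6, so W⁴⁺ is d² (6 − 4 = 2).
For octahedral d² the high- and low-spin configurations coincide.
Configuration: t2g^2 e_g^0 → 2 unpaired electrons.
μ(spin-only) = √[2(2+2)] = √8 ≈ 2.83 BM.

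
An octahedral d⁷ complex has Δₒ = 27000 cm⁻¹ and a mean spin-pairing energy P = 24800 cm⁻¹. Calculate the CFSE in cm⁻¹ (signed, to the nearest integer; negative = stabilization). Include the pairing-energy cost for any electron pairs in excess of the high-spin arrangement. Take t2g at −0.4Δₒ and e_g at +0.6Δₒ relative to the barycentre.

Since Δₒ = 27000 cm⁻¹ > P = 24800 cm⁻¹, the complex adopts the low-spin configuration.
Filling d⁷ accordingly: t2g^6 e_g^1.
Orbital CFSE = -1.8Δₒ = -1.8 × 27000 = -48600 cm⁻¹.
Excess pairs vs high-spin: 3 − 2 = 1; pairing cost = +24800 cm⁻¹.
Net CFSE = -48600 + 24800 = -23800 cm⁻¹.

-23800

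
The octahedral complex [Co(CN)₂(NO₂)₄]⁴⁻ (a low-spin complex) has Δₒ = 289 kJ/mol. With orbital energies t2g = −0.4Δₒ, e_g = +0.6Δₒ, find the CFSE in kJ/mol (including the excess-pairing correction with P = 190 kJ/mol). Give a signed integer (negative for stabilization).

Ligand charges: 2×(-1) from CN⁻ and 4×(-1) from NO₂⁻ sum to -6; with overall charge -4, Co is +2.
Co²⁺: group 9, so d-count = 9 − 2 = 7.
Configuration: t2g^6 e_g^1.
CFSE(orbital) = 6×(-0.4Δₒ) + 1×(0.6Δₒ) = -1.8Δₒ; with Δₒ = 289 kJ/mol that is -520 kJ/mol.
Pairing penalty: 3 pairs vs 2 in the high-spin reference → 1 extra × P = 190 kJ/mol.
Combining: -520 + 190 = -330 kJ/mol.

-330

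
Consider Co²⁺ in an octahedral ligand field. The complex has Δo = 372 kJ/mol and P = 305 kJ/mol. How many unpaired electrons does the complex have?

Co is in group 9, so Co²⁺ is d⁷ (9 − 2 = 7).
With Δo > P the complex is low-spin.
That gives t2g^6 e_g^1.
Unpaired electrons: 1.

1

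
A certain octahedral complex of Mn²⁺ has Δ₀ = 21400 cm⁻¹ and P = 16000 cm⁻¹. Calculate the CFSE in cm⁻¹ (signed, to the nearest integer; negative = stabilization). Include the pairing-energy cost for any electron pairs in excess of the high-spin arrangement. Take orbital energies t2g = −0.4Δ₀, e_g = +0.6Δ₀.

Mn²⁺: group 7, so d-count = 7 − 2 = 5.
With Δ₀ > P the complex is low-spin.
Filling d⁵ accordingly: t2g^5 e_g^0.
Orbital CFSE = -2.0Δ₀ = -2.0 × 21400 = -42800 cm⁻¹.
Excess pairs vs high-spin: 2 − 0 = 2; pairing cost = +32000 cm⁻¹.
Net CFSE = -42800 + 32000 = -10800 cm⁻¹.

-10800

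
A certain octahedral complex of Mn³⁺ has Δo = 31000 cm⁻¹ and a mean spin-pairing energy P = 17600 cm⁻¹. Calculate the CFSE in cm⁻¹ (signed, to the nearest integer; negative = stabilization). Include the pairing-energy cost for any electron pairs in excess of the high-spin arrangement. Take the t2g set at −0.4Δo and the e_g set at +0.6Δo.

Mn³⁺: group 7, so d-count = 7 − 3 = 4.
Δo > P, so pairing is preferred: the ground state is low-spin.
That gives t2g^4 e_g^0.
Orbital CFSE = -1.6Δo = -1.6 × 31000 = -49600 cm⁻¹.
Excess pairs vs high-spin: 1 − 0 = 1; pairing cost = +17600 cm⁻¹.
Net CFSE = -49600 + 17600 = -32000 cm⁻¹.

-32000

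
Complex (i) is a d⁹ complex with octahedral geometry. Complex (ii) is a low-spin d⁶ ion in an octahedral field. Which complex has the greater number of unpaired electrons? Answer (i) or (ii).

(i)

(i): t₂g⁶ eg³ → 1 unpaired.
(ii): t₂g⁶ eg⁰ → 0 unpaired.
So (i) has more unpaired electrons.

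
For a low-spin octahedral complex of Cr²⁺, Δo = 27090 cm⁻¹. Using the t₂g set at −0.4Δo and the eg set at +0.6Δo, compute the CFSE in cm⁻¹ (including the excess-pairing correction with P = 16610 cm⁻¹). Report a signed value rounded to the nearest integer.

Cr is in group 6, so Cr²⁺ is d⁴ (6 − 2 = 4).
Electron filling gives t₂g⁴ eg⁰.
The orbital stabilization is -1.6Δo = -1.6 × 27090 = -43344 cm⁻¹.
High-spin d⁴ would be t₂g³ eg¹ with 0 pairs; low-spin has 1, so 1 excess pair costs +1P = +16610 cm⁻¹.
Net CFSE = -43344 + 16610 = -26734 cm⁻¹.

-26734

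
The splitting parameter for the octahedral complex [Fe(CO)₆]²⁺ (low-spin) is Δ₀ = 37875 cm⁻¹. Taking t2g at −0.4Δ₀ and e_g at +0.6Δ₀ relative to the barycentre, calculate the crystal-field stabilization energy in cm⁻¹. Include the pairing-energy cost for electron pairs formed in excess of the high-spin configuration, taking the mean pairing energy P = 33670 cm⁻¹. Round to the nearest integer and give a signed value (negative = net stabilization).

CO is neutral, so the +2 overall charge sits on Fe: oxidation state +2.
Fe is in group 8, so Fe²⁺ is d⁶ (8 − 2 = 6).
Configuration: t2g^6 e_g^0.
CFSE(orbital) = 6×(-0.4Δ₀) + 0×(0.6Δ₀) = -2.4Δ₀; with Δ₀ = 37875 cm⁻¹ that is -90900 cm⁻¹.
Relative to high-spin t2g^4 e_g^2 (1 paired), the low-spin configuration has 2 additional pairs, contributing +2 × 33670 = +67340 cm⁻¹.
Combining: -90900 + 67340 = -23560 cm⁻¹.

-23560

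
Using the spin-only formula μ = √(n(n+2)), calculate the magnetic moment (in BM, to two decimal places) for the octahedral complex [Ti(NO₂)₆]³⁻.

1.73 BM

Each NO₂⁻ contributes -1; 6 × (-1) = -6. With overall charge -3, Ti is in the +3 oxidation state.
Group 4 minus oxidation state +3 gives a d¹ configuration for Ti³⁺.
Configuration: t₂g¹ eg⁰ → 1 unpaired electron.
μ(spin-only) = √[1(1+2)] = √3 ≈ 1.73 BM.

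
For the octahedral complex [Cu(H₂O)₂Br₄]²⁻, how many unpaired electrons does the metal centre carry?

1

Ligand charges: 2×(+0) from H₂O and 4×(-1) from Br⁻ sum to -4; with overall charge -2, Cu is +2.
Group 11 minus oxidation state +2 gives a d⁹ configuration for Cu²⁺.
Configuration: t₂g⁶ eg³, giving 1 unpaired electron.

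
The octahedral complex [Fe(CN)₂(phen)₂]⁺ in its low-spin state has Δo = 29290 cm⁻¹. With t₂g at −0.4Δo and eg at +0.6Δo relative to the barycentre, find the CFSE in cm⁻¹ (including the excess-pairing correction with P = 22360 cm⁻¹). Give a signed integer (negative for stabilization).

-13860

Ligand charges: 2×(-1) from CN⁻ and 2×(+0) from phen sum to -2; with overall charge +1, Fe is +3.
Fe is in group 8, so Fe³⁺ is d⁵ (8 − 3 = 5).
The d⁵ electrons fill as t₂g⁵ eg⁰.
The orbital stabilization is -2.0Δo = -2.0 × 29290 = -58580 cm⁻¹.
Pairing penalty: 2 pairs vs 0 in the high-spin reference → 2 extra × P = 44720 cm⁻¹.
Net CFSE = -58580 + 44720 = -13860 cm⁻¹.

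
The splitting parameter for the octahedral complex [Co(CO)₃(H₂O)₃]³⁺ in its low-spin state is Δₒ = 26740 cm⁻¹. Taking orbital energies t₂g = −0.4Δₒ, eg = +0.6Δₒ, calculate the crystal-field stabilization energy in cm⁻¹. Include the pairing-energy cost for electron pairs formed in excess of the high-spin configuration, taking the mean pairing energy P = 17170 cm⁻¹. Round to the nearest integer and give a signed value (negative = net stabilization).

Ligand charges: 3×(+0) from CO and 3×(+0) from H₂O sum to +0; with overall charge +3, Co is +3.
Co³⁺: group 9, so d-count = 9 − 3 = 6.
Configuration: t₂g⁶ eg⁰.
The orbital stabilization is -2.4Δₒ = -2.4 × 26740 = -64176 cm⁻¹.
Relative to high-spin t₂g⁴ eg² (1 paired), the low-spin configuration has 2 additional pairs, contributing +2 × 17170 = +34340 cm⁻¹.
Combining: -64176 + 34340 = -29836 cm⁻¹.

-29836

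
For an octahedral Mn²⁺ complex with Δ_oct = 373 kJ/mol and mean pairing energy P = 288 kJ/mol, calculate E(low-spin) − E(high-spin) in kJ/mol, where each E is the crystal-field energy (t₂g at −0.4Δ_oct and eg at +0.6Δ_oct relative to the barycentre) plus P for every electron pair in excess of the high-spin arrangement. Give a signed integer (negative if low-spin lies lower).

-170

Mn²⁺: group 7, so d-count = 7 − 2 = 5.
High-spin: t₂g³ eg², CFSE = 0.0Δ_oct = 0 kJ/mol.
For low-spin the configuration is t₂g⁵ eg⁰: orbital energy -2.0 × 373 = -746 kJ/mol, and 2 additional pairs relative to high-spin add 576 kJ/mol, giving -170 kJ/mol.
Thus E(LS) − E(HS) = -170 kJ/mol.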